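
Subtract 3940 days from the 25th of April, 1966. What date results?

July 12, 1955

−365 (one year) → Apr 25, 1965 (3575 left).
−365 (one year) → Apr 25, 1964 (3210 left).
−366 (one year; includes Feb 29, 1964) → Apr 25, 1963 (2844 left).
−365 (one year) → Apr 25, 1962 (2479 left).
−365 (one year) → Apr 25, 1961 (2114 left).
−365 (one year) → Apr 25, 1960 (1749 left).
−366 (one year; includes Feb 29, 1960) → Apr 25, 1959 (1383 left).
−365 (one year) → Apr 25, 1958 (1018 left).
−365 (one year) → Apr 25, 1957 (653 left).
−365 (one year) → Apr 25, 1956 (288 left).
−25 → Mar 31, 1956 (end of Mar, 31 days; 263 left).
−31 → Feb 29, 1956 (end of Feb, 29 days; 232 left).
−29 → Jan 31, 1956 (end of Jan, 31 days; 203 left).
−31 → Dec 31, 1955 (end of Dec, 31 days; 172 left).
−31 → Nov 30, 1955 (end of Nov, 30 days; 141 left).
−30 → Oct 31, 1955 (end of Oct, 31 days; 111 left).
−31 → Sep 30, 1955 (end of Sep, 30 days; 80 left).
−30 → Aug 31, 1955 (end of Aug, 31 days; 50 left).
−31 → Jul 31, 1955 (end of Jul, 31 days; 19 left).
−19 → Jul 12, 1955.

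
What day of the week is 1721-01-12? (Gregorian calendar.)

Sunday

Doomsday rule: the anchor day for the 1700s is Sunday. For year 21: 21÷12 = 1 r 9, and 9÷4 = 2, so 1+9+2 = 12.
Sunday + 12 ≡ Friday — that's 1721's doomsday.
In January the doomsday date is Jan 3 (1721 is not a leap year).
Jan 12 is 9 days after Jan 3; 9 mod 7 = 2, so Friday + 2 = Sunday.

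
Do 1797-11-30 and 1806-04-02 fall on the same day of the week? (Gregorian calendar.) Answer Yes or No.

From Nov 30, 1797 to Apr 2, 1806 is 3044 days.
3044 mod 7 = 6, so they are different weekdays.
(Nov 30, 1797 is a Thursday; Apr 2, 1806 is a Wednesday.)

No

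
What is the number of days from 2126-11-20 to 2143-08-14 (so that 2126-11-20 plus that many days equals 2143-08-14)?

6111

Nov 20, 2126 → Nov 20, 2127: 365 days.
Nov 20, 2127 → Nov 20, 2128: 366 days (Feb 29, 2128 is in that span).
Nov 20, 2128 → Nov 20, 2129: 365 days.
Nov 20, 2129 → Nov 20, 2130: 365 days.
Nov 20, 2130 → Nov 20, 2131: 365 days.
Nov 20, 2131 → Nov 20, 2132: 366 days (Feb 29, 2132 is in that span).
Nov 20, 2132 → Nov 20, 2133: 365 days.
Nov 20, 2133 → Nov 20, 2134: 365 days.
Nov 20, 2134 → Nov 20, 2135: 365 days.
Nov 20, 2135 → Nov 20, 2136: 366 days (Feb 29, 2136 is in that span).
Nov 20, 2136 → Nov 20, 2137: 365 days.
Nov 20, 2137 → Nov 20, 2138: 365 days.
Nov 20, 2138 → Nov 20, 2139: 365 days.
Nov 20, 2139 → Nov 20, 2140: 366 days (Feb 29, 2140 is in that span).
Nov 20, 2140 → Nov 20, 2141: 365 days.
Nov 20, 2141 → Nov 20, 2142: 365 days.
Nov 20, 2142 → Dec 20, 2142: 30 days (November has 30).
Dec 20, 2142 → Jan 20, 2143: 31 days (December has 31).
Jan 20, 2143 → Feb 20, 2143: 31 days (January has 31).
Feb 20, 2143 → Mar 20, 2143: 28 days (February has 28).
Mar 20, 2143 → Apr 20, 2143: 31 days (March has 31).
Apr 20, 2143 → May 20, 2143: 30 days (April has 30).
May 20, 2143 → Jun 20, 2143: 31 days (May has 31).
Jun 20, 2143 → Jul 20, 2143: 30 days (June has 30).
Jul 20, 2143 → Aug 14, 2143: 25 days.
Total: 6111 days.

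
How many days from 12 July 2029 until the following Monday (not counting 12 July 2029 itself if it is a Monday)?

4

Jul 12, 2029 is a Thursday.
From Thursday to the next Monday is 4 days.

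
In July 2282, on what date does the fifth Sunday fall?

July 30, 2282

July 1, 2282 is a Saturday.
The first Sunday is therefore July 2 (1 days later).
The fifth Sunday is 2 + 4×7 = July 30.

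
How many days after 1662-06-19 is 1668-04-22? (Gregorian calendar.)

2134

Jun 19, 1662 → Jun 19, 1663: 365 days.
Jun 19, 1663 → Jun 19, 1664: 366 days (Feb 29, 1664 is in that span).
Jun 19, 1664 → Jun 19, 1665: 365 days.
Jun 19, 1665 → Jun 19, 1666: 365 days.
Jun 19, 1666 → Jun 19, 1667: 365 days.
Jun 19, 1667 → Jul 19, 1667: 30 days (June has 30).
Jul 19, 1667 → Aug 19, 1667: 31 days (July has 31).
Aug 19, 1667 → Sep 19, 1667: 31 days (August has 31).
Sep 19, 1667 → Oct 19, 1667: 30 days (September has 30).
Oct 19, 1667 → Nov 19, 1667: 31 days (October has 31).
Nov 19, 1667 → Dec 19, 1667: 30 days (November has 30).
Dec 19, 1667 → Jan 19, 1668: 31 days (December has 31).
Jan 19, 1668 → Feb 19, 1668: 31 days (January has 31).
Feb 19, 1668 → Mar 19, 1668: 29 days (February has 29).
Mar 19, 1668 → Apr 19, 1668: 31 days (March has 31).
Apr 19, 1668 → Apr 22, 1668: 3 days.
Total: 2134 days.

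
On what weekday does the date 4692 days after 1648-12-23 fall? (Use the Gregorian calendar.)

Friday

Dec 23, 1648 is a Wednesday.
4692 mod 7 = 2, so 4692 days after a Wednesday is Wednesday + 2 = Friday.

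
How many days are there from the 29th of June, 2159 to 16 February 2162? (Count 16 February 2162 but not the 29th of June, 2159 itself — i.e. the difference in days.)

Jun 29, 2159 → Jun 29, 2160: 366 days (Feb 29, 2160 is in that span).
Jun 29, 2160 → Jun 29, 2161: 365 days.
Jun 29, 2161 → Jul 29, 2161: 30 days (June has 30).
Jul 29, 2161 → Aug 29, 2161: 31 days (July has 31).
Aug 29, 2161 → Sep 29, 2161: 31 days (August has 31).
Sep 29, 2161 → Oct 29, 2161: 30 days (September has 30).
Oct 29, 2161 → Nov 29, 2161: 31 days (October has 31).
Nov 29, 2161 → Dec 29, 2161: 30 days (November has 30).
Dec 29, 2161 → Jan 29, 2162: 31 days (December has 31).
Jan 29, 2162 → Feb 16, 2162: 18 days.
Total: 963 days.

963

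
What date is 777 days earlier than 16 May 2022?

−365 (one year) → May 16, 2021 (412 left).
−365 (one year) → May 16, 2020 (47 left).
−16 → Apr 30, 2020 (end of Apr, 30 days; 31 left).
−30 → Mar 31, 2020 (end of Mar, 31 days; 1 left).
−1 → Mar 30, 2020.

March 30, 2020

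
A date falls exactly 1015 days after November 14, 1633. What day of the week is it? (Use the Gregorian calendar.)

Monday

First find the weekday of Nov 14, 1633. Doomsday rule: the anchor day for the 1600s is Tuesday. For year 33: 33÷12 = 2 r 9, and 9÷4 = 2, so 2+9+2 = 13.
Tuesday + 13 ≡ Monday — that's 1633's doomsday.
In November the doomsday date is Nov 7.
Nov 14 is 7 days after Nov 7; 7 mod 7 = 0, so Monday + 0 = Monday.
1015 mod 7 = 0, so 1015 days after a Monday is Monday + 0 = Monday.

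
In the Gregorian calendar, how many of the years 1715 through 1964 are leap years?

Multiples of 4 in [1715,1964]: 63.
Of those, multiples of 100: 2 (not leap unless ÷400).
Multiples of 400: 0.
Leap years = 63 − 2 + 0 = 61.

61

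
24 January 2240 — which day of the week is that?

Doomsday rule: the anchor day for the 2200s is Friday. For year 40: 40÷12 = 3 r 4, and 4÷4 = 1, so 3+4+1 = 8.
Friday + 8 ≡ Saturday — that's 2240's doomsday.
In January the doomsday date is Jan 4 (2240 is a leap year (divisible by 4)).
Jan 24 is 20 days after Jan 4; 20 mod 7 = 6, so Saturday + 6 = Friday.

Friday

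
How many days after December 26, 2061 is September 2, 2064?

Dec 26, 2061 → Dec 26, 2062: 365 days.
Dec 26, 2062 → Dec 26, 2063: 365 days.
Dec 26, 2063 → Jan 26, 2064: 31 days (December has 31).
Jan 26, 2064 → Feb 26, 2064: 31 days (January has 31).
Feb 26, 2064 → Mar 26, 2064: 29 days (February has 29).
Mar 26, 2064 → Apr 26, 2064: 31 days (March has 31).
Apr 26, 2064 → May 26, 2064: 30 days (April has 30).
May 26, 2064 → Jun 26, 2064: 31 days (May has 31).
Jun 26, 2064 → Jul 26, 2064: 30 days (June has 30).
Jul 26, 2064 → Aug 26, 2064: 31 days (July has 31).
Aug 26, 2064 → Sep 2, 2064: 7 days.
Total: 981 days.

981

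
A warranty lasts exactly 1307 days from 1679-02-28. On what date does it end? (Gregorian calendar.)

September 27, 1682

+365 (one year) → Feb 28, 1680 (942 left).
+366 (one year; includes Feb 29, 1680) → Feb 28, 1681 (576 left).
+365 (one year) → Feb 28, 1682 (211 left).
Feb has 28 days: +1 → Mar 1, 1682 (210 left).
Mar has 31 days: +31 → Apr 1, 1682 (179 left).
Apr has 30 days: +30 → May 1, 1682 (149 left).
May has 31 days: +31 → Jun 1, 1682 (118 left).
Jun has 30 days: +30 → Jul 1, 1682 (88 left).
Jul has 31 days: +31 → Aug 1, 1682 (57 left).
Aug has 31 days: +31 → Sep 1, 1682 (26 left).
+26 → Sep 27, 1682.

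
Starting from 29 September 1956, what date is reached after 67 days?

Sep has 30 days: +2 → Oct 1, 1956 (65 left).
Oct has 31 days: +31 → Nov 1, 1956 (34 left).
Nov has 30 days: +30 → Dec 1, 1956 (4 left).
+4 → Dec 5, 1956.

December 5, 1956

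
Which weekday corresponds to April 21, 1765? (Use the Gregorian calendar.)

Doomsday rule: the anchor day for the 1700s is Sunday. For year 65: 65÷12 = 5 r 5, and 5÷4 = 1, so 5+5+1 = 11.
Sunday + 11 ≡ Thursday — that's 1765's doomsday.
In April the doomsday date is Apr 4.
Apr 21 is 17 days after Apr 4; 17 mod 7 = 3, so Thursday + 3 = Sunday.

Sunday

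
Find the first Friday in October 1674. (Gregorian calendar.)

October 5, 1674

October 1, 1674 is a Monday.
The first Friday is therefore October 5 (4 days later).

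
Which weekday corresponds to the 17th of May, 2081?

Saturday

January 1, 2081 is a Wednesday.
Jan 1, 2081 → Feb 1, 2081: 31 days (January has 31).
Feb 1, 2081 → Mar 1, 2081: 28 days (February has 28).
Mar 1, 2081 → Apr 1, 2081: 31 days (March has 31).
Apr 1, 2081 → May 1, 2081: 30 days (April has 30).
May 1, 2081 → May 17, 2081: 16 days.
Total: 136 days.
136 mod 7 = 3, so Wednesday + 3 = Saturday.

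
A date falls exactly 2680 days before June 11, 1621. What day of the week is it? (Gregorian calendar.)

First find the weekday of Jun 11, 1621. Doomsday rule: the anchor day for the 1600s is Tuesday. For year 21: 21÷12 = 1 r 9, and 9÷4 = 2, so 1+9+2 = 12.
Tuesday + 12 ≡ Sunday — that's 1621's doomsday.
In June the doomsday date is Jun 6.
Jun 11 is 5 days after Jun 6; 5 mod 7 = 5, so Sunday + 5 = Friday.
2680 mod 7 = 6, so 2680 days before a Friday is Friday − 6 = Saturday.

Saturday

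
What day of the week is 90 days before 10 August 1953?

Tuesday

Aug 10, 1953 is a Monday.
90 mod 7 = 6, so 90 days before a Monday is Monday − 6 = Tuesday.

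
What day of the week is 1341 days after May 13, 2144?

First find the weekday of May 13, 2144. Doomsday rule: the anchor day for the 2100s is Sunday. For year 44: 44÷12 = 3 r 8, and 8÷4 = 2, so 3+8+2 = 13.
Sunday + 13 ≡ Saturday — that's 2144's doomsday.
In May the doomsday date is May 9.
May 13 is 4 days after May 9; 4 mod 7 = 4, so Saturday + 4 = Wednesday.
1341 mod 7 = 4, so 1341 days after a Wednesday is Wednesday + 4 = Sunday.

Sunday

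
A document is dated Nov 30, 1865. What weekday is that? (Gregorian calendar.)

January 1, 1865 is a Sunday.
Jan 1, 1865 → Feb 1, 1865: 31 days (January has 31).
Feb 1, 1865 → Mar 1, 1865: 28 days (February has 28).
Mar 1, 1865 → Apr 1, 1865: 31 days (March has 31).
Apr 1, 1865 → May 1, 1865: 30 days (April has 30).
May 1, 1865 → Jun 1, 1865: 31 days (May has 31).
Jun 1, 1865 → Jul 1, 1865: 30 days (June has 30).
Jul 1, 1865 → Aug 1, 1865: 31 days (July has 31).
Aug 1, 1865 → Sep 1, 1865: 31 days (August has 31).
Sep 1, 1865 → Oct 1, 1865: 30 days (September has 30).
Oct 1, 1865 → Nov 1, 1865: 31 days (October has 31).
Nov 1, 1865 → Nov 30, 1865: 29 days.
Total: 333 days.
333 mod 7 = 4, so Sunday + 4 = Thursday.

Thursday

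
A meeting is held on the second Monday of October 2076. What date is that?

October 1, 2076 is a Thursday.
The first Monday is therefore October 5 (4 days later).
The second Monday is 5 + 1×7 = October 12.

October 12, 2076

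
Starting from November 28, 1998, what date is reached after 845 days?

+365 (one year) → Nov 28, 1999 (480 left).
+366 (one year; includes Feb 29, 2000) → Nov 28, 2000 (114 left).
Nov has 30 days: +3 → Dec 1, 2000 (111 left).
Dec has 31 days: +31 → Jan 1, 2001 (80 left).
Jan has 31 days: +31 → Feb 1, 2001 (49 left).
Feb has 28 days: +28 → Mar 1, 2001 (21 left).
+21 → Mar 22, 2001.

March 22, 2001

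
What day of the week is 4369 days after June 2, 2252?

Jun 2, 2252 is a Wednesday.
4369 mod 7 = 1, so 4369 days after a Wednesday is Wednesday + 1 = Thursday.

Thursday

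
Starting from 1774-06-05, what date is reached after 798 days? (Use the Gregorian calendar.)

+365 (one year) → Jun 5, 1775 (433 left).
+366 (one year; includes Feb 29, 1776) → Jun 5, 1776 (67 left).
Jun has 30 days: +26 → Jul 1, 1776 (41 left).
Jul has 31 days: +31 → Aug 1, 1776 (10 left).
+10 → Aug 11, 1776.

August 11, 1776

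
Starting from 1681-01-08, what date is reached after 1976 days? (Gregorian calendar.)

+365 (one year) → Jan 8, 1682 (1611 left).
+365 (one year) → Jan 8, 1683 (1246 left).
+365 (one year) → Jan 8, 1684 (881 left).
+366 (one year; includes Feb 29, 1684) → Jan 8, 1685 (515 left).
+365 (one year) → Jan 8, 1686 (150 left).
Jan has 31 days: +24 → Feb 1, 1686 (126 left).
Feb has 28 days: +28 → Mar 1, 1686 (98 left).
Mar has 31 days: +31 → Apr 1, 1686 (67 left).
Apr has 30 days: +30 → May 1, 1686 (37 left).
May has 31 days: +31 → Jun 1, 1686 (6 left).
+6 → Jun 7, 1686.

June 7, 1686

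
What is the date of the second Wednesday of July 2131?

July 11, 2131

July 1, 2131 is a Sunday.
The first Wednesday is therefore July 4 (3 days later).
The second Wednesday is 4 + 1×7 = July 11.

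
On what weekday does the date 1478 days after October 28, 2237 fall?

Oct 28, 2237 is a Saturday.
1478 mod 7 = 1, so 1478 days after a Saturday is Saturday + 1 = Sunday.

Sunday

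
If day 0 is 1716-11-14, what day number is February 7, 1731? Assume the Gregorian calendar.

Nov 14, 1716 → Nov 14, 1717: 365 days.
Nov 14, 1717 → Nov 14, 1718: 365 days.
Nov 14, 1718 → Nov 14, 1719: 365 days.
Nov 14, 1719 → Nov 14, 1720: 366 days (Feb 29, 1720 is in that span).
Nov 14, 1720 → Nov 14, 1721: 365 days.
Nov 14, 1721 → Nov 14, 1722: 365 days.
Nov 14, 1722 → Nov 14, 1723: 365 days.
Nov 14, 1723 → Nov 14, 1724: 366 days (Feb 29, 1724 is in that span).
Nov 14, 1724 → Nov 14, 1725: 365 days.
Nov 14, 1725 → Nov 14, 1726: 365 days.
Nov 14, 1726 → Nov 14, 1727: 365 days.
Nov 14, 1727 → Nov 14, 1728: 366 days (Feb 29, 1728 is in that span).
Nov 14, 1728 → Nov 14, 1729: 365 days.
Nov 14, 1729 → Nov 14, 1730: 365 days.
Nov 14, 1730 → Dec 14, 1730: 30 days (November has 30).
Dec 14, 1730 → Jan 14, 1731: 31 days (December has 31).
Jan 14, 1731 → Feb 7, 1731: 24 days.
Total: 5198 days.

5198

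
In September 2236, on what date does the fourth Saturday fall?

September 1, 2236 is a Thursday.
The first Saturday is therefore September 3 (2 days later).
The fourth Saturday is 3 + 3×7 = September 24.

September 24, 2236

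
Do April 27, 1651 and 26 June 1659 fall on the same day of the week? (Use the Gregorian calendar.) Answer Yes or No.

Yes

From Apr 27, 1651 to Jun 26, 1659 is 2982 days.
2982 mod 7 = 0, so they are the same weekday.
(Apr 27, 1651 is a Thursday; Jun 26, 1659 is a Thursday.)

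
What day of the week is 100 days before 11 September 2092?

Tuesday

Sep 11, 2092 is a Thursday.
100 mod 7 = 2, so 100 days before a Thursday is Thursday − 2 = Tuesday.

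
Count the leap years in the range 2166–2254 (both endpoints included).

21

Multiples of 4 in [2166,2254]: 22.
Of those, multiples of 100: 1 (not leap unless ÷400).
Multiples of 400: 0.
Leap years = 22 − 1 + 0 = 21.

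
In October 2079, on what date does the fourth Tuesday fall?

October 24, 2079

October 1, 2079 is a Sunday.
The first Tuesday is therefore October 3 (2 days later).
The fourth Tuesday is 3 + 3×7 = October 24.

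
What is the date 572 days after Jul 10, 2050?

February 2, 2052

+365 (one year) → Jul 10, 2051 (207 left).
Jul has 31 days: +22 → Aug 1, 2051 (185 left).
Aug has 31 days: +31 → Sep 1, 2051 (154 left).
Sep has 30 days: +30 → Oct 1, 2051 (124 left).
Oct has 31 days: +31 → Nov 1, 2051 (93 left).
Nov has 30 days: +30 → Dec 1, 2051 (63 left).
Dec has 31 days: +31 → Jan 1, 2052 (32 left).
Jan has 31 days: +31 → Feb 1, 2052 (1 left).
+1 → Feb 2, 2052.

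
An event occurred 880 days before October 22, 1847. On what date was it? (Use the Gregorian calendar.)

−365 (one year) → Oct 22, 1846 (515 left).
−365 (one year) → Oct 22, 1845 (150 left).
−22 → Sep 30, 1845 (end of Sep, 30 days; 128 left).
−30 → Aug 31, 1845 (end of Aug, 31 days; 98 left).
−31 → Jul 31, 1845 (end of Jul, 31 days; 67 left).
−31 → Jun 30, 1845 (end of Jun, 30 days; 36 left).
−30 → May 31, 1845 (end of May, 31 days; 6 left).
−6 → May 25, 1845.

May 25, 1845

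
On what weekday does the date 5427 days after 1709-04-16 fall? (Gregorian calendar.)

Apr 16, 1709 is a Tuesday.
5427 mod 7 = 2, so 5427 days after a Tuesday is Tuesday + 2 = Thursday.

Thursday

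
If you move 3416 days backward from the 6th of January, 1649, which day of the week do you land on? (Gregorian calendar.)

Wednesday

Jan 6, 1649 is a Wednesday.
3416 mod 7 = 0, so 3416 days before a Wednesday is Wednesday − 0 = Wednesday.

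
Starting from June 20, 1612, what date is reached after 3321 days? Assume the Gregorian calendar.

+365 (one year) → Jun 20, 1613 (2956 left).
+365 (one year) → Jun 20, 1614 (2591 left).
+365 (one year) → Jun 20, 1615 (2226 left).
+366 (one year; includes Feb 29, 1616) → Jun 20, 1616 (1860 left).
+365 (one year) → Jun 20, 1617 (1495 left).
+365 (one year) → Jun 20, 1618 (1130 left).
+365 (one year) → Jun 20, 1619 (765 left).
+366 (one year; includes Feb 29, 1620) → Jun 20, 1620 (399 left).
Jun has 30 days: +11 → Jul 1, 1620 (388 left).
Jul has 31 days: +31 → Aug 1, 1620 (357 left).
Aug has 31 days: +31 → Sep 1, 1620 (326 left).
Sep has 30 days: +30 → Oct 1, 1620 (296 left).
Oct has 31 days: +31 → Nov 1, 1620 (265 left).
Nov has 30 days: +30 → Dec 1, 1620 (235 left).
Dec has 31 days: +31 → Jan 1, 1621 (204 left).
Jan has 31 days: +31 → Feb 1, 1621 (173 left).
Feb has 28 days: +28 → Mar 1, 1621 (145 left).
Mar has 31 days: +31 → Apr 1, 1621 (114 left).
Apr has 30 days: +30 → May 1, 1621 (84 left).
May has 31 days: +31 → Jun 1, 1621 (53 left).
Jun has 30 days: +30 → Jul 1, 1621 (23 left).
+23 → Jul 24, 1621.

July 24, 1621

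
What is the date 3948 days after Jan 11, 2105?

November 3, 2115

+365 (one year) → Jan 11, 2106 (3583 left).
+365 (one year) → Jan 11, 2107 (3218 left).
+365 (one year) → Jan 11, 2108 (2853 left).
+366 (one year; includes Feb 29, 2108) → Jan 11, 2109 (2487 left).
+365 (one year) → Jan 11, 2110 (2122 left).
+365 (one year) → Jan 11, 2111 (1757 left).
+365 (one year) → Jan 11, 2112 (1392 left).
+366 (one year; includes Feb 29, 2112) → Jan 11, 2113 (1026 left).
+365 (one year) → Jan 11, 2114 (661 left).
+365 (one year) → Jan 11, 2115 (296 left).
Jan has 31 days: +21 → Feb 1, 2115 (275 left).
Feb has 28 days: +28 → Mar 1, 2115 (247 left).
Mar has 31 days: +31 → Apr 1, 2115 (216 left).
Apr has 30 days: +30 → May 1, 2115 (186 left).
May has 31 days: +31 → Jun 1, 2115 (155 left).
Jun has 30 days: +30 → Jul 1, 2115 (125 left).
Jul has 31 days: +31 → Aug 1, 2115 (94 left).
Aug has 31 days: +31 → Sep 1, 2115 (63 left).
Sep has 30 days: +30 → Oct 1, 2115 (33 left).
Oct has 31 days: +31 → Nov 1, 2115 (2 left).
+2 → Nov 3, 2115.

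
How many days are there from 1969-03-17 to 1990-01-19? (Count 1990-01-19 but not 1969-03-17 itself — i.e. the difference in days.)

Mar 17, 1969 → Mar 17, 1970: 365 days.
Mar 17, 1970 → Mar 17, 1971: 365 days.
Mar 17, 1971 → Mar 17, 1972: 366 days (Feb 29, 1972 is in that span).
Mar 17, 1972 → Mar 17, 1973: 365 days.
Mar 17, 1973 → Mar 17, 1974: 365 days.
Mar 17, 1974 → Mar 17, 1975: 365 days.
Mar 17, 1975 → Mar 17, 1976: 366 days (Feb 29, 1976 is in that span).
Mar 17, 1976 → Mar 17, 1977: 365 days.
Mar 17, 1977 → Mar 17, 1978: 365 days.
Mar 17, 1978 → Mar 17, 1979: 365 days.
Mar 17, 1979 → Mar 17, 1980: 366 days (Feb 29, 1980 is in that span).
Mar 17, 1980 → Mar 17, 1981: 365 days.
Mar 17, 1981 → Mar 17, 1982: 365 days.
Mar 17, 1982 → Mar 17, 1983: 365 days.
Mar 17, 1983 → Mar 17, 1984: 366 days (Feb 29, 1984 is in that span).
Mar 17, 1984 → Mar 17, 1985: 365 days.
Mar 17, 1985 → Mar 17, 1986: 365 days.
Mar 17, 1986 → Mar 17, 1987: 365 days.
Mar 17, 1987 → Mar 17, 1988: 366 days (Feb 29, 1988 is in that span).
Mar 17, 1988 → Mar 17, 1989: 365 days.
Mar 17, 1989 → Apr 17, 1989: 31 days (March has 31).
Apr 17, 1989 → May 17, 1989: 30 days (April has 30).
May 17, 1989 → Jun 17, 1989: 31 days (May has 31).
Jun 17, 1989 → Jul 17, 1989: 30 days (June has 30).
Jul 17, 1989 → Aug 17, 1989: 31 days (July has 31).
Aug 17, 1989 → Sep 17, 1989: 31 days (August has 31).
Sep 17, 1989 → Oct 17, 1989: 30 days (September has 30).
Oct 17, 1989 → Nov 17, 1989: 31 days (October has 31).
Nov 17, 1989 → Dec 17, 1989: 30 days (November has 30).
Dec 17, 1989 → Jan 17, 1990: 31 days (December has 31).
Jan 17, 1990 → Jan 19, 1990: 2 days.
Total: 7613 days.

7613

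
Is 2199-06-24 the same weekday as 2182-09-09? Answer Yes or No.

From Sep 9, 2182 to Jun 24, 2199 is 6132 days.
6132 mod 7 = 0, so they are the same weekday.
(Sep 9, 2182 is a Monday; Jun 24, 2199 is a Monday.)

Yes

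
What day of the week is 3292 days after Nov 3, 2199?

Tuesday

Nov 3, 2199 is a Sunday.
3292 mod 7 = 2, so 3292 days after a Sunday is Sunday + 2 = Tuesday.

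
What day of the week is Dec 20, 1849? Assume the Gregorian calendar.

Doomsday rule: the anchor day for the 1800s is Friday. For year 49: 49÷12 = 4 r 1, and 1÷4 = 0, so 4+1+0 = 5.
Friday + 5 ≡ Wednesday — that's 1849's doomsday.
In December the doomsday date is Dec 12.
Dec 20 is 8 days after Dec 12; 8 mod 7 = 1, so Wednesday + 1 = Thursday.

Thursday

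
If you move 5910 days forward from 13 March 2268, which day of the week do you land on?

Sunday

Mar 13, 2268 is a Friday.
5910 mod 7 = 2, so 5910 days after a Friday is Friday + 2 = Sunday.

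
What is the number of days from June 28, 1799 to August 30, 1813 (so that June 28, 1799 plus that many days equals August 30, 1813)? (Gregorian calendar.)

Jun 28, 1799 → Jun 28, 1800: 365 days.
Jun 28, 1800 → Jun 28, 1801: 365 days.
Jun 28, 1801 → Jun 28, 1802: 365 days.
Jun 28, 1802 → Jun 28, 1803: 365 days.
Jun 28, 1803 → Jun 28, 1804: 366 days (Feb 29, 1804 is in that span).
Jun 28, 1804 → Jun 28, 1805: 365 days.
Jun 28, 1805 → Jun 28, 1806: 365 days.
Jun 28, 1806 → Jun 28, 1807: 365 days.
Jun 28, 1807 → Jun 28, 1808: 366 days (Feb 29, 1808 is in that span).
Jun 28, 1808 → Jun 28, 1809: 365 days.
Jun 28, 1809 → Jun 28, 1810: 365 days.
Jun 28, 1810 → Jun 28, 1811: 365 days.
Jun 28, 1811 → Jun 28, 1812: 366 days (Feb 29, 1812 is in that span).
Jun 28, 1812 → Jun 28, 1813: 365 days.
Jun 28, 1813 → Jul 28, 1813: 30 days (June has 30).
Jul 28, 1813 → Aug 28, 1813: 31 days (July has 31).
Aug 28, 1813 → Aug 30, 1813: 2 days.
Total: 5176 days.

5176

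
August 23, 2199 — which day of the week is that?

Doomsday rule: the anchor day for the 2100s is Sunday. For year 99: 99÷12 = 8 r 3, and 3÷4 = 0, so 8+3+0 = 11.
Sunday + 11 ≡ Thursday — that's 2199's doomsday.
In August the doomsday date is Aug 8.
Aug 23 is 15 days after Aug 8; 15 mod 7 = 1, so Thursday + 1 = Friday.

Friday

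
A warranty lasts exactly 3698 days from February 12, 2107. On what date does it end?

March 29, 2117

+365 (one year) → Feb 12, 2108 (3333 left).
+366 (one year; includes Feb 29, 2108) → Feb 12, 2109 (2967 left).
+365 (one year) → Feb 12, 2110 (2602 left).
+365 (one year) → Feb 12, 2111 (2237 left).
+365 (one year) → Feb 12, 2112 (1872 left).
+366 (one year; includes Feb 29, 2112) → Feb 12, 2113 (1506 left).
+365 (one year) → Feb 12, 2114 (1141 left).
+365 (one year) → Feb 12, 2115 (776 left).
+365 (one year) → Feb 12, 2116 (411 left).
+366 (one year; includes Feb 29, 2116) → Feb 12, 2117 (45 left).
Feb has 28 days: +17 → Mar 1, 2117 (28 left).
+28 → Mar 29, 2117.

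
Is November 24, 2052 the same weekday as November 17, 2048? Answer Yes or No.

From Nov 17, 2048 to Nov 24, 2052 is 1468 days.
1468 mod 7 = 5, so they are different weekdays.
(Nov 17, 2048 is a Tuesday; Nov 24, 2052 is a Sunday.)

No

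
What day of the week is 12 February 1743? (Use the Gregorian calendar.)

Tuesday

Doomsday rule: the anchor day for the 1700s is Sunday. For year 43: 43÷12 = 3 r 7, and 7÷4 = 1, so 3+7+1 = 11.
Sunday + 11 ≡ Thursday — that's 1743's doomsday.
In February the doomsday date is Feb 28 (1743 is not a leap year).
Feb 12 is 16 days before Feb 28; 16 mod 7 = 2, so Thursday − 2 = Tuesday.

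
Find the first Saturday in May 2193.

May 1, 2193 is a Wednesday.
The first Saturday is therefore May 4 (3 days later).

May 4, 2193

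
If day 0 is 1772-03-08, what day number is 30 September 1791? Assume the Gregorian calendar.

7145

Mar 8, 1772 → Mar 8, 1773: 365 days.
Mar 8, 1773 → Mar 8, 1774: 365 days.
Mar 8, 1774 → Mar 8, 1775: 365 days.
Mar 8, 1775 → Mar 8, 1776: 366 days (Feb 29, 1776 is in that span).
Mar 8, 1776 → Mar 8, 1777: 365 days.
Mar 8, 1777 → Mar 8, 1778: 365 days.
Mar 8, 1778 → Mar 8, 1779: 365 days.
Mar 8, 1779 → Mar 8, 1780: 366 days (Feb 29, 1780 is in that span).
Mar 8, 1780 → Mar 8, 1781: 365 days.
Mar 8, 1781 → Mar 8, 1782: 365 days.
Mar 8, 1782 → Mar 8, 1783: 365 days.
Mar 8, 1783 → Mar 8, 1784: 366 days (Feb 29, 1784 is in that span).
Mar 8, 1784 → Mar 8, 1785: 365 days.
Mar 8, 1785 → Mar 8, 1786: 365 days.
Mar 8, 1786 → Mar 8, 1787: 365 days.
Mar 8, 1787 → Mar 8, 1788: 366 days (Feb 29, 1788 is in that span).
Mar 8, 1788 → Mar 8, 1789: 365 days.
Mar 8, 1789 → Mar 8, 1790: 365 days.
Mar 8, 1790 → Mar 8, 1791: 365 days.
Mar 8, 1791 → Apr 8, 1791: 31 days (March has 31).
Apr 8, 1791 → May 8, 1791: 30 days (April has 30).
May 8, 1791 → Jun 8, 1791: 31 days (May has 31).
Jun 8, 1791 → Jul 8, 1791: 30 days (June has 30).
Jul 8, 1791 → Aug 8, 1791: 31 days (July has 31).
Aug 8, 1791 → Sep 8, 1791: 31 days (August has 31).
Sep 8, 1791 → Sep 30, 1791: 22 days.
Total: 7145 days.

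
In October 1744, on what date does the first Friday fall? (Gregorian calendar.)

October 1, 1744 is a Thursday.
The first Friday is therefore October 2 (1 days later).

October 2, 1744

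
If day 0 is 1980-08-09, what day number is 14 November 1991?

Aug 9, 1980 → Aug 9, 1981: 365 days.
Aug 9, 1981 → Aug 9, 1982: 365 days.
Aug 9, 1982 → Aug 9, 1983: 365 days.
Aug 9, 1983 → Aug 9, 1984: 366 days (Feb 29, 1984 is in that span).
Aug 9, 1984 → Aug 9, 1985: 365 days.
Aug 9, 1985 → Aug 9, 1986: 365 days.
Aug 9, 1986 → Aug 9, 1987: 365 days.
Aug 9, 1987 → Aug 9, 1988: 366 days (Feb 29, 1988 is in that span).
Aug 9, 1988 → Aug 9, 1989: 365 days.
Aug 9, 1989 → Aug 9, 1990: 365 days.
Aug 9, 1990 → Aug 9, 1991: 365 days.
Aug 9, 1991 → Sep 9, 1991: 31 days (August has 31).
Sep 9, 1991 → Oct 9, 1991: 30 days (September has 30).
Oct 9, 1991 → Nov 9, 1991: 31 days (October has 31).
Nov 9, 1991 → Nov 14, 1991: 5 days.
Total: 4114 days.

4114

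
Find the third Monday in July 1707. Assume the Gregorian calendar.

July 18, 1707

July 1, 1707 is a Friday.
The first Monday is therefore July 4 (3 days later).
The third Monday is 4 + 2×7 = July 18.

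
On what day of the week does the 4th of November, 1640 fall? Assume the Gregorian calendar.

Sunday

Doomsday rule: the anchor day for the 1600s is Tuesday. For year 40: 40÷12 = 3 r 4, and 4÷4 = 1, so 3+4+1 = 8.
Tuesday + 8 ≡ Wednesday — that's 1640's doomsday.
In November the doomsday date is Nov 7.
Nov 4 is 3 days before Nov 7; 3 mod 7 = 3, so Wednesday − 3 = Sunday.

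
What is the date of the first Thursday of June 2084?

June 1, 2084 is a Thursday.
The first Thursday is therefore June 1 (same day).

June 1, 2084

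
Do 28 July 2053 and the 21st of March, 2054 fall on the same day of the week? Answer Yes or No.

No

From Jul 28, 2053 to Mar 21, 2054 is 236 days.
236 mod 7 = 5, so they are different weekdays.
(Jul 28, 2053 is a Monday; Mar 21, 2054 is a Saturday.)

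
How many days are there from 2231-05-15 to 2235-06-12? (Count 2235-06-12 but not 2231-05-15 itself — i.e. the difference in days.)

1489

May 15, 2231 → May 15, 2232: 366 days (Feb 29, 2232 is in that span).
May 15, 2232 → May 15, 2233: 365 days.
May 15, 2233 → May 15, 2234: 365 days.
May 15, 2234 → Jun 15, 2234: 31 days (May has 31).
Jun 15, 2234 → Jul 15, 2234: 30 days (June has 30).
Jul 15, 2234 → Aug 15, 2234: 31 days (July has 31).
Aug 15, 2234 → Sep 15, 2234: 31 days (August has 31).
Sep 15, 2234 → Oct 15, 2234: 30 days (September has 30).
Oct 15, 2234 → Nov 15, 2234: 31 days (October has 31).
Nov 15, 2234 → Dec 15, 2234: 30 days (November has 30).
Dec 15, 2234 → Jan 15, 2235: 31 days (December has 31).
Jan 15, 2235 → Feb 15, 2235: 31 days (January has 31).
Feb 15, 2235 → Mar 15, 2235: 28 days (February has 28).
Mar 15, 2235 → Apr 15, 2235: 31 days (March has 31).
Apr 15, 2235 → May 15, 2235: 30 days (April has 30).
May 15, 2235 → Jun 12, 2235: 28 days.
Total: 1489 days.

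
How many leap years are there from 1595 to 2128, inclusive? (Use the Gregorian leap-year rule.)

130

Multiples of 4 in [1595,2128]: 134.
Of those, multiples of 100: 6 (not leap unless ÷400).
Multiples of 400: 2.
Leap years = 134 − 6 + 2 = 130.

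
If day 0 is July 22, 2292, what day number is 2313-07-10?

Jul 22, 2292 → Jul 22, 2293: 365 days.
Jul 22, 2293 → Jul 22, 2294: 365 days.
Jul 22, 2294 → Jul 22, 2295: 365 days.
Jul 22, 2295 → Jul 22, 2296: 366 days (Feb 29, 2296 is in that span).
Jul 22, 2296 → Jul 22, 2297: 365 days.
Jul 22, 2297 → Jul 22, 2298: 365 days.
Jul 22, 2298 → Jul 22, 2299: 365 days.
Jul 22, 2299 → Jul 22, 2300: 365 days.
Jul 22, 2300 → Jul 22, 2301: 365 days.
Jul 22, 2301 → Jul 22, 2302: 365 days.
Jul 22, 2302 → Jul 22, 2303: 365 days.
Jul 22, 2303 → Jul 22, 2304: 366 days (Feb 29, 2304 is in that span).
Jul 22, 2304 → Jul 22, 2305: 365 days.
Jul 22, 2305 → Jul 22, 2306: 365 days.
Jul 22, 2306 → Jul 22, 2307: 365 days.
Jul 22, 2307 → Jul 22, 2308: 366 days (Feb 29, 2308 is in that span).
Jul 22, 2308 → Jul 22, 2309: 365 days.
Jul 22, 2309 → Jul 22, 2310: 365 days.
Jul 22, 2310 → Jul 22, 2311: 365 days.
Jul 22, 2311 → Jul 22, 2312: 366 days (Feb 29, 2312 is in that span).
Jul 22, 2312 → Aug 22, 2312: 31 days (July has 31).
Aug 22, 2312 → Sep 22, 2312: 31 days (August has 31).
Sep 22, 2312 → Oct 22, 2312: 30 days (September has 30).
Oct 22, 2312 → Nov 22, 2312: 31 days (October has 31).
Nov 22, 2312 → Dec 22, 2312: 30 days (November has 30).
Dec 22, 2312 → Jan 22, 2313: 31 days (December has 31).
Jan 22, 2313 → Feb 22, 2313: 31 days (January has 31).
Feb 22, 2313 → Mar 22, 2313: 28 days (February has 28).
Mar 22, 2313 → Apr 22, 2313: 31 days (March has 31).
Apr 22, 2313 → May 22, 2313: 30 days (April has 30).
May 22, 2313 → Jun 22, 2313: 31 days (May has 31).
Jun 22, 2313 → Jul 10, 2313: 18 days.
Total: 7657 days.

7657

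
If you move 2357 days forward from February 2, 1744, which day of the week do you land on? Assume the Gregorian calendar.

Friday

First find the weekday of Feb 2, 1744. Doomsday rule: the anchor day for the 1700s is Sunday. For year 44: 44÷12 = 3 r 8, and 8÷4 = 2, so 3+8+2 = 13.
Sunday + 13 ≡ Saturday — that's 1744's doomsday.
In February the doomsday date is Feb 29 (1744 is a leap year (divisible by 4)).
Feb 2 is 27 days before Feb 29; 27 mod 7 = 6, so Saturday − 6 = Sunday.
2357 mod 7 = 5, so 2357 days after a Sunday is Sunday + 5 = Friday.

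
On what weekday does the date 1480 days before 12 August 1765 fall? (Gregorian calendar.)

Aug 12, 1765 is a Monday.
1480 mod 7 = 3, so 1480 days before a Monday is Monday − 3 = Friday.

Friday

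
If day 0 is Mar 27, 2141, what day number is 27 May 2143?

Mar 27, 2141 → Mar 27, 2142: 365 days.
Mar 27, 2142 → Mar 27, 2143: 365 days.
Mar 27, 2143 → Apr 27, 2143: 31 days (March has 31).
Apr 27, 2143 → May 27, 2143: 30 days.
Total: 791 days.

791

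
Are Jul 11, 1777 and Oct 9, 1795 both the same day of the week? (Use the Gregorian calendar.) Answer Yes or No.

Yes

From Jul 11, 1777 to Oct 9, 1795 is 6664 days.
6664 mod 7 = 0, so they are the same weekday.
(Jul 11, 1777 is a Friday; Oct 9, 1795 is a Friday.)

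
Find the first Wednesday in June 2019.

June 5, 2019

June 1, 2019 is a Saturday.
The first Wednesday is therefore June 5 (4 days later).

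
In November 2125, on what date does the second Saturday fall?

November 10, 2125

November 1, 2125 is a Thursday.
The first Saturday is therefore November 3 (2 days later).
The second Saturday is 3 + 1×7 = November 10.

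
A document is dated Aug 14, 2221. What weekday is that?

Tuesday

Doomsday rule: the anchor day for the 2200s is Friday. For year 21: 21÷12 = 1 r 9, and 9÷4 = 2, so 1+9+2 = 12.
Friday + 12 ≡ Wednesday — that's 2221's doomsday.
In August the doomsday date is Aug 8.
Aug 14 is 6 days after Aug 8; 6 mod 7 = 6, so Wednesday + 6 = Tuesday.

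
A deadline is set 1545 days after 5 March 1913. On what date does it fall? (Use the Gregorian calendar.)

+365 (one year) → Mar 5, 1914 (1180 left).
+365 (one year) → Mar 5, 1915 (815 left).
+366 (one year; includes Feb 29, 1916) → Mar 5, 1916 (449 left).
+365 (one year) → Mar 5, 1917 (84 left).
Mar has 31 days: +27 → Apr 1, 1917 (57 left).
Apr has 30 days: +30 → May 1, 1917 (27 left).
+27 → May 28, 1917.

May 28, 1917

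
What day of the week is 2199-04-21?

Sunday

Doomsday rule: the anchor day for the 2100s is Sunday. For year 99: 99÷12 = 8 r 3, and 3÷4 = 0, so 8+3+0 = 11.
Sunday + 11 ≡ Thursday — that's 2199's doomsday.
In April the doomsday date is Apr 4.
Apr 21 is 17 days after Apr 4; 17 mod 7 = 3, so Thursday + 3 = Sunday.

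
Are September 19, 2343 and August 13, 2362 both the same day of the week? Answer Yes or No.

From Sep 19, 2343 to Aug 13, 2362 is 6903 days.
6903 mod 7 = 1, so they are different weekdays.
(Sep 19, 2343 is a Sunday; Aug 13, 2362 is a Monday.)

No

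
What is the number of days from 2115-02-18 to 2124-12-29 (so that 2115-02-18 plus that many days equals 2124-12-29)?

3602

Feb 18, 2115 → Feb 18, 2116: 365 days.
Feb 18, 2116 → Feb 18, 2117: 366 days (Feb 29, 2116 is in that span).
Feb 18, 2117 → Feb 18, 2118: 365 days.
Feb 18, 2118 → Feb 18, 2119: 365 days.
Feb 18, 2119 → Feb 18, 2120: 365 days.
Feb 18, 2120 → Feb 18, 2121: 366 days (Feb 29, 2120 is in that span).
Feb 18, 2121 → Feb 18, 2122: 365 days.
Feb 18, 2122 → Feb 18, 2123: 365 days.
Feb 18, 2123 → Feb 18, 2124: 365 days.
Feb 18, 2124 → Mar 18, 2124: 29 days (February has 29).
Mar 18, 2124 → Apr 18, 2124: 31 days (March has 31).
Apr 18, 2124 → May 18, 2124: 30 days (April has 30).
May 18, 2124 → Jun 18, 2124: 31 days (May has 31).
Jun 18, 2124 → Jul 18, 2124: 30 days (June has 30).
Jul 18, 2124 → Aug 18, 2124: 31 days (July has 31).
Aug 18, 2124 → Sep 18, 2124: 31 days (August has 31).
Sep 18, 2124 → Oct 18, 2124: 30 days (September has 30).
Oct 18, 2124 → Nov 18, 2124: 31 days (October has 31).
Nov 18, 2124 → Dec 18, 2124: 30 days (November has 30).
Dec 18, 2124 → Dec 29, 2124: 11 days.
Total: 3602 days.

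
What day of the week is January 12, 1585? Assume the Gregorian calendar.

Doomsday rule: the anchor day for the 1500s is Wednesday. For year 85: 85÷12 = 7 r 1, and 1÷4 = 0, so 7+1+0 = 8.
Wednesday + 8 ≡ Thursday — that's 1585's doomsday.
In January the doomsday date is Jan 3 (1585 is not a leap year).
Jan 12 is 9 days after Jan 3; 9 mod 7 = 2, so Thursday + 2 = Saturday.

Saturday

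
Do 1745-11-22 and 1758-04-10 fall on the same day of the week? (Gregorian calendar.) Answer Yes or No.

Yes

From Nov 22, 1745 to Apr 10, 1758 is 4522 days.
4522 mod 7 = 0, so they are the same weekday.
(Nov 22, 1745 is a Monday; Apr 10, 1758 is a Monday.)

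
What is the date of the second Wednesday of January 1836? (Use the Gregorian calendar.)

January 13, 1836

January 1, 1836 is a Friday.
The first Wednesday is therefore January 6 (5 days later).
The second Wednesday is 6 + 1×7 = January 13.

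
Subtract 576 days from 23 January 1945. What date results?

June 27, 1943

−366 (one year; includes Feb 29, 1944) → Jan 23, 1944 (210 left).
−23 → Dec 31, 1943 (end of Dec, 31 days; 187 left).
−31 → Nov 30, 1943 (end of Nov, 30 days; 156 left).
−30 → Oct 31, 1943 (end of Oct, 31 days; 126 left).
−31 → Sep 30, 1943 (end of Sep, 30 days; 95 left).
−30 → Aug 31, 1943 (end of Aug, 31 days; 65 left).
−31 → Jul 31, 1943 (end of Jul, 31 days; 34 left).
−31 → Jun 30, 1943 (end of Jun, 30 days; 3 left).
−3 → Jun 27, 1943.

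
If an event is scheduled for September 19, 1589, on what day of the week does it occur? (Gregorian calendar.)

Tuesday

Doomsday rule: the anchor day for the 1500s is Wednesday. For year 89: 89÷12 = 7 r 5, and 5÷4 = 1, so 7+5+1 = 13.
Wednesday + 13 ≡ Tuesday — that's 1589's doomsday.
In September the doomsday date is Sep 5.
Sep 19 is 14 days after Sep 5; 14 mod 7 = 0, so Tuesday + 0 = Tuesday.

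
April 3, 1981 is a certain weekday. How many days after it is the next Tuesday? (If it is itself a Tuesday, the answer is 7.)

Apr 3, 1981 is a Friday.
From Friday to the next Tuesday is 4 days.

4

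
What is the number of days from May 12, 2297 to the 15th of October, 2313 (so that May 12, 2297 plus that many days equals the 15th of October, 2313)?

5999

May 12, 2297 → May 12, 2298: 365 days.
May 12, 2298 → May 12, 2299: 365 days.
May 12, 2299 → May 12, 2300: 365 days.
May 12, 2300 → May 12, 2301: 365 days.
May 12, 2301 → May 12, 2302: 365 days.
May 12, 2302 → May 12, 2303: 365 days.
May 12, 2303 → May 12, 2304: 366 days (Feb 29, 2304 is in that span).
May 12, 2304 → May 12, 2305: 365 days.
May 12, 2305 → May 12, 2306: 365 days.
May 12, 2306 → May 12, 2307: 365 days.
May 12, 2307 → May 12, 2308: 366 days (Feb 29, 2308 is in that span).
May 12, 2308 → May 12, 2309: 365 days.
May 12, 2309 → May 12, 2310: 365 days.
May 12, 2310 → May 12, 2311: 365 days.
May 12, 2311 → May 12, 2312: 366 days (Feb 29, 2312 is in that span).
May 12, 2312 → May 12, 2313: 365 days.
May 12, 2313 → Jun 12, 2313: 31 days (May has 31).
Jun 12, 2313 → Jul 12, 2313: 30 days (June has 30).
Jul 12, 2313 → Aug 12, 2313: 31 days (July has 31).
Aug 12, 2313 → Sep 12, 2313: 31 days (August has 31).
Sep 12, 2313 → Oct 12, 2313: 30 days (September has 30).
Oct 12, 2313 → Oct 15, 2313: 3 days.
Total: 5999 days.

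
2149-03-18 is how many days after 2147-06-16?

641

Jun 16, 2147 → Jun 16, 2148: 366 days (Feb 29, 2148 is in that span).
Jun 16, 2148 → Jul 16, 2148: 30 days (June has 30).
Jul 16, 2148 → Aug 16, 2148: 31 days (July has 31).
Aug 16, 2148 → Sep 16, 2148: 31 days (August has 31).
Sep 16, 2148 → Oct 16, 2148: 30 days (September has 30).
Oct 16, 2148 → Nov 16, 2148: 31 days (October has 31).
Nov 16, 2148 → Dec 16, 2148: 30 days (November has 30).
Dec 16, 2148 → Jan 16, 2149: 31 days (December has 31).
Jan 16, 2149 → Feb 16, 2149: 31 days (January has 31).
Feb 16, 2149 → Mar 16, 2149: 28 days (February has 28).
Mar 16, 2149 → Mar 18, 2149: 2 days.
Total: 641 days.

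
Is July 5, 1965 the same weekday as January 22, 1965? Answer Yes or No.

No

From Jan 22, 1965 to Jul 5, 1965 is 164 days.
164 mod 7 = 3, so they are different weekdays.
(Jan 22, 1965 is a Friday; Jul 5, 1965 is a Monday.)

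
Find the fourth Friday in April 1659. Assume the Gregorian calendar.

April 25, 1659

April 1, 1659 is a Tuesday.
The first Friday is therefore April 4 (3 days later).
The fourth Friday is 4 + 3×7 = April 25.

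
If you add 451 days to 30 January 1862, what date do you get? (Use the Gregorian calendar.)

+365 (one year) → Jan 30, 1863 (86 left).
Jan has 31 days: +2 → Feb 1, 1863 (84 left).
Feb has 28 days: +28 → Mar 1, 1863 (56 left).
Mar has 31 days: +31 → Apr 1, 1863 (25 left).
+25 → Apr 26, 1863.

April 26, 1863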